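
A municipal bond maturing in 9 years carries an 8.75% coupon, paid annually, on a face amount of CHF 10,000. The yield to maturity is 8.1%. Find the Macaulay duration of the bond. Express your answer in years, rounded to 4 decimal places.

Periodic yield y = 0.081. Discount each cash flow and weight by its year:
  t   CF        PV=CF/(1+0.081)^t    t·PV
  1       875.00       809.4357       809.4357
  2       875.00       748.7842     1,497.5684
  3       875.00       692.6773     2,078.0320
  4       875.00       640.7746     2,563.0983
  5       875.00       592.7609     2,963.8047
  6       875.00       548.3450     3,290.0700
  7       875.00       507.2572     3,550.8002
  8       875.00       469.2481     3,753.9846
  9    10,875.00     5,395.0816    48,555.7347
  Σ                 10,404.3646    69,062.5286
Price P = Σ PV = 10,404.3646.
Macaulay duration = Σ(t·PV) / P = 69,062.5286 / 10,404.3646 = 6.63784 years.

6.6378 years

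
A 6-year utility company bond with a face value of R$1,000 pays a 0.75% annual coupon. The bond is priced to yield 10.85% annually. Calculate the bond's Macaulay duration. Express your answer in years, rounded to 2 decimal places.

Periodic yield y = 0.1085. Discount each cash flow and weight by its year:
  t   CF        PV=CF/(1+0.1085)^t    t·PV
  1         7.50         6.7659         6.7659
  2         7.50         6.1037        12.2073
  3         7.50         5.5062        16.5187
  4         7.50         4.9673        19.8691
  5         7.50         4.4811        22.4054
  6     1,007.50       543.0388     3,258.2329
  Σ                    570.8630     3,335.9993
Price P = Σ PV = 570.8630.
Macaulay duration = Σ(t·PV) / P = 3,335.9993 / 570.8630 = 5.84378 years.

5.84 years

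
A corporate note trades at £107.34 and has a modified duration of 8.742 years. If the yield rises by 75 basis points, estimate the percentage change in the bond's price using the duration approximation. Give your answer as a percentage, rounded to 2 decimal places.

-6.56%

Duration approximation: ΔP/P ≈ -D_mod · Δy = -8.742 × (+0.0075) = -0.065565.
As a percentage: -6.5565%.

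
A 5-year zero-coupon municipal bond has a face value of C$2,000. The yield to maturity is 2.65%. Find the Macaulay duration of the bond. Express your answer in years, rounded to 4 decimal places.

A zero-coupon bond has a single cash flow at maturity, so its Macaulay duration equals its maturity: 5 years.

5.0000 years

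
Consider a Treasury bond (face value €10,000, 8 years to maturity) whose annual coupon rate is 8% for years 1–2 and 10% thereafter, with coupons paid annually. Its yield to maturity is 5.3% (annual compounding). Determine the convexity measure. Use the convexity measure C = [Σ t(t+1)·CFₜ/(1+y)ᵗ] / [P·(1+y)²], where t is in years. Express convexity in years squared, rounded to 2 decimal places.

46.36

With y = 0.053:
  t   CF        PV=CF/(1+0.053)^t    t·PV        t(t+1)·PV
  1       800.00       759.7341       759.7341       1,519.4682
  2       800.00       721.4949     1,442.9897       4,328.9692
  3     1,000.00       856.4754     2,569.4262      10,277.7046
  4     1,000.00       813.3669     3,253.4678      16,267.3388
  5     1,000.00       772.4282     3,862.1412      23,172.8472
  6     1,000.00       733.5501     4,401.3005      30,809.1037
  7     1,000.00       696.6288     4,876.4013      39,011.2107
  8    11,000.00     7,277.2235    58,217.7883     523,960.0949
  Σ                 12,630.9019    79,383.2491     649,346.7372
P = 12,630.9019.
Convexity = Σ t(t+1)·PV / [P·(1+y)²] = 649,346.7372 / (12,630.9019 × 1.108809) = 46.36450.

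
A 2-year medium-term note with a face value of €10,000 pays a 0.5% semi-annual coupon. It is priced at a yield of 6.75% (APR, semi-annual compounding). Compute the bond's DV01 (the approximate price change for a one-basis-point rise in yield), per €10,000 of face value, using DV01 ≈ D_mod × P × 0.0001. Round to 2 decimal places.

€1.71

Periodic yield y = 0.03375.
  t   CF        PV=CF/(1+0.03375)^t    t·PV
  1        25.00        24.1838        24.1838
  2        25.00        23.3942        46.7885
  3        25.00        22.6305        67.8914
  4    10,025.00     8,778.5400    35,114.1599
  Σ                  8,848.7485    35,253.0236
P = 8,848.7485; D_Mac = 3.98396 half-year periods = 1.99198 yrs; D_mod = 1.92694 yrs.
DV01 ≈ 1.92694 × 8,848.7485 × 0.0001 = 1.705104.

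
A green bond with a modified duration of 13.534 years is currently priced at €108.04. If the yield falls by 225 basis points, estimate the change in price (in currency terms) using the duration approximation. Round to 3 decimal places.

Duration approximation: ΔP/P ≈ -D_mod · Δy = -13.534 × (-0.0225) = +0.304515.
ΔP ≈ 108.04 × (+0.304515) = +32.8998006.

+€32.900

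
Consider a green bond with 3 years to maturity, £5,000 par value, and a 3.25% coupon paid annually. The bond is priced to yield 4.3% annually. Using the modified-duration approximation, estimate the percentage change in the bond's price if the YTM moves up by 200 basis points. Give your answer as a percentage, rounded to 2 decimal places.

Periodic yield y = 0.043. Modified duration first:
  t   CF        PV=CF/(1+0.043)^t    t·PV
  1       162.50       155.8006       155.8006
  2       162.50       149.3773       298.7547
  3     5,162.50     4,549.9554    13,649.8662
  Σ                  4,855.1333    14,104.4215
P = 4,855.1333; D_Mac = 2.90505 yrs; D_mod = 2.90505/(1+0.043) = 2.78529 yrs.
ΔP/P ≈ -D_mod · Δy = -2.78529 × (+0.02) = -0.055706 = -5.5706%.

-5.57%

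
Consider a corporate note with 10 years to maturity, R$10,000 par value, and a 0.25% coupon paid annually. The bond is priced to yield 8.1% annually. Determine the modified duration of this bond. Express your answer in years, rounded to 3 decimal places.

9.084 years

Periodic yield y = 0.081. First find Macaulay duration:
  t   CF        PV=CF/(1+0.081)^t    t·PV
  1        25.00        23.1267        23.1267
  2        25.00        21.3938        42.7877
  3        25.00        19.7908        59.3723
  4        25.00        18.3078        73.2314
  5        25.00        16.9360        84.6801
  6        25.00        15.6670        94.0020
  7        25.00        14.4931       101.4514
  8        25.00        13.4071       107.2567
  9        25.00        12.4025       111.6224
  10   10,025.00     4,600.7374    46,007.3736
  Σ                  4,756.2622    46,704.9044
P = 4,756.2622; Macaulay duration = 46,704.9044 / 4,756.2622 = 9.81967 years.
Modified duration = D_Mac / (1 + y) = 9.81967 / 1.081 = 9.08387 years.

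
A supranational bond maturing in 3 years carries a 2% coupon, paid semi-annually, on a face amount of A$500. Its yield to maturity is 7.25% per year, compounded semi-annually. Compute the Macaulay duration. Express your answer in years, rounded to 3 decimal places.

Periodic yield y = 0.03625. Discount each cash flow and weight by its period:
  t   CF        PV=CF/(1+0.03625)^t    t·PV
  1         5.00         4.8251         4.8251
  2         5.00         4.6563         9.3126
  3         5.00         4.4934        13.4802
  4         5.00         4.3362        17.3449
  5         5.00         4.1845        20.9227
  6       505.00       407.8534     2,447.1206
  Σ                    430.3490     2,513.0061
Price P = Σ PV = 430.3490.
Macaulay duration = Σ(t·PV) / P = 2,513.0061 / 430.3490 = 5.83946 half-year periods.
In years: 5.83946 / 2 = 2.91973 years.

2.920 years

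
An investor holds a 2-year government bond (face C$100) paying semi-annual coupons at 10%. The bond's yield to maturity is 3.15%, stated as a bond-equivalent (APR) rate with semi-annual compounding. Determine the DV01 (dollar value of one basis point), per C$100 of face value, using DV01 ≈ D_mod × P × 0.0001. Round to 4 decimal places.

C$0.0208

Periodic yield y = 0.01575.
  t   CF        PV=CF/(1+0.01575)^t    t·PV
  1         5.00         4.9225         4.9225
  2         5.00         4.8461         9.6923
  3         5.00         4.7710        14.3130
  4       105.00        98.6375       394.5499
  Σ                    113.1771       423.4777
P = 113.1771; D_Mac = 3.74173 half-year periods = 1.87086 yrs; D_mod = 1.84185 yrs.
DV01 ≈ 1.84185 × 113.1771 × 0.0001 = 0.020846.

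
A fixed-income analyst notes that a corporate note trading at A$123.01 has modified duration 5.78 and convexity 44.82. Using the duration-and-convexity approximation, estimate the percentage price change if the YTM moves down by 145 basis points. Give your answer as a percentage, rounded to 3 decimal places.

Duration effect: -D_mod·Δy = -5.78 × (-0.0145) = +0.083810
Convexity effect: ½·C·(Δy)² = 0.5 × 44.82 × (-0.0145)² = +0.0047117025
ΔP/P ≈ +0.083810 + 0.0047117025 = +0.0885217025
= +8.85217025%.

+8.852%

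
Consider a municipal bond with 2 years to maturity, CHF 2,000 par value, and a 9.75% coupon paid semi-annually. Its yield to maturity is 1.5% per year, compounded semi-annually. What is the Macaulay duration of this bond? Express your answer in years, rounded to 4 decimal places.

Periodic yield y = 0.0075. Discount each cash flow and weight by its period:
  t   CF        PV=CF/(1+0.0075)^t    t·PV
  1        97.50        96.7742        96.7742
  2        97.50        96.0538       192.1076
  3        97.50        95.3387       286.0162
  4     2,097.50     2,035.7374     8,142.9495
  Σ                  2,323.9041     8,717.8475
Price P = Σ PV = 2,323.9041.
Macaulay duration = Σ(t·PV) / P = 8,717.8475 / 2,323.9041 = 3.75138 half-year periods.
In years: 3.75138 / 2 = 1.87569 years.

1.8757 years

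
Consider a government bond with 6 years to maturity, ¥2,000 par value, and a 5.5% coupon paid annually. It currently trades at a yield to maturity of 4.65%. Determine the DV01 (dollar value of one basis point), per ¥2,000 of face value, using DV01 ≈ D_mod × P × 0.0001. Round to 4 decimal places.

¥1.0547

Periodic yield y = 0.0465.
  t   CF        PV=CF/(1+0.0465)^t    t·PV
  1       110.00       105.1123       105.1123
  2       110.00       100.4417       200.8835
  3       110.00        95.9787       287.9362
  4       110.00        91.7140       366.8561
  5       110.00        87.6388       438.1941
  6     2,110.00     1,606.3755     9,638.2527
  Σ                  2,087.2610    11,037.2349
P = 2,087.2610; D_Mac = 5.28790 yrs; D_mod = 5.05294 yrs.
DV01 ≈ 5.05294 × 2,087.2610 × 0.0001 = 1.054681.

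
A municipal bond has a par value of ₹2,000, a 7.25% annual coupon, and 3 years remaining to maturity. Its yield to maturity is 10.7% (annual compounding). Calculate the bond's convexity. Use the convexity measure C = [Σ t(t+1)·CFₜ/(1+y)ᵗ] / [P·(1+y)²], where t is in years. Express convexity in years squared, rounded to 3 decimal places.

With y = 0.107:
  t   CF        PV=CF/(1+0.107)^t    t·PV        t(t+1)·PV
  1       145.00       130.9846       130.9846         261.9693
  2       145.00       118.3240       236.6480         709.9439
  3     2,145.00     1,581.1914     4,743.5741      18,974.2964
  Σ                  1,830.5000     5,111.2067      19,946.2095
P = 1,830.5000.
Convexity = Σ t(t+1)·PV / [P·(1+y)²] = 19,946.2095 / (1,830.5000 × 1.225449) = 8.89192.

8.892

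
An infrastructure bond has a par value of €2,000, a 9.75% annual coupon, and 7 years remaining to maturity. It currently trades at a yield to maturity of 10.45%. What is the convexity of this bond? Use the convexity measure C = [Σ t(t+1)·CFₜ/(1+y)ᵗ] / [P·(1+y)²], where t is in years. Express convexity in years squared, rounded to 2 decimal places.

With y = 0.1045:
  t   CF        PV=CF/(1+0.1045)^t    t·PV        t(t+1)·PV
  1       195.00       176.5505       176.5505         353.1010
  2       195.00       159.8465       319.6930         959.0791
  3       195.00       144.7230       434.1689       1,736.6756
  4       195.00       131.0303       524.1212       2,620.6060
  5       195.00       118.6331       593.1657       3,558.9941
  6       195.00       107.4089       644.4534       4,511.1740
  7     2,195.00     1,094.6480     7,662.5359      61,300.2873
  Σ                  1,932.8403    10,354.6886      75,039.9170
P = 1,932.8403.
Convexity = Σ t(t+1)·PV / [P·(1+y)²] = 75,039.9170 / (1,932.8403 × 1.219920) = 31.82475.

31.82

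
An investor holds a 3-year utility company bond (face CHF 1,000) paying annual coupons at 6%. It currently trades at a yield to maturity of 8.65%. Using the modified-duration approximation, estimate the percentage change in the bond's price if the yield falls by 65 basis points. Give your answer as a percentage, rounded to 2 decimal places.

+1.69%

Periodic yield y = 0.0865. Modified duration first:
  t   CF        PV=CF/(1+0.0865)^t    t·PV
  1        60.00        55.2232        55.2232
  2        60.00        50.8267       101.6534
  3     1,060.00       826.4502     2,479.3505
  Σ                    932.5000     2,636.2271
P = 932.5000; D_Mac = 2.82705 yrs; D_mod = 2.82705/(1+0.0865) = 2.60198 yrs.
ΔP/P ≈ -D_mod · Δy = -2.60198 × (-0.0065) = +0.016913 = +1.6913%.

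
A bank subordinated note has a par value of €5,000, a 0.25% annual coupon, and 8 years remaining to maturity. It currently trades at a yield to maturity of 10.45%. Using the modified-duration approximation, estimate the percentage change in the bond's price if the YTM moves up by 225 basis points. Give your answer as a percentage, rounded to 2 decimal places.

Periodic yield y = 0.1045. Modified duration first:
  t   CF        PV=CF/(1+0.1045)^t    t·PV
  1        12.50        11.3173        11.3173
  2        12.50        10.2466        20.4931
  3        12.50         9.2771        27.8313
  4        12.50         8.3994        33.5975
  5        12.50         7.6047        38.0234
  6        12.50         6.8852        41.3111
  7        12.50         6.2338        43.6363
  8     5,012.50     2,263.2296    18,105.8372
  Σ                  2,323.1937    18,322.0474
P = 2,323.1937; D_Mac = 7.88658 yrs; D_mod = 7.88658/(1+0.1045) = 7.14041 yrs.
ΔP/P ≈ -D_mod · Δy = -7.14041 × (+0.0225) = -0.160659 = -16.0659%.

-16.07%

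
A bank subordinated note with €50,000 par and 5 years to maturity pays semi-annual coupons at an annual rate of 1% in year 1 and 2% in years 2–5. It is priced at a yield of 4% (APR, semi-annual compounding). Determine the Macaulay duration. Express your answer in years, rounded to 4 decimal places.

Periodic yield y = 0.02. Discount each cash flow and weight by its period:
  t   CF        PV=CF/(1+0.02)^t    t·PV
  1       250.00       245.0980       245.0980
  2       250.00       240.2922       480.5844
  3       500.00       471.1612     1,413.4835
  4       500.00       461.9227     1,847.6909
  5       500.00       452.8654     2,264.3270
  6       500.00       443.9857     2,663.9141
  7       500.00       435.2801     3,046.9606
  8       500.00       426.7452     3,413.9615
  9       500.00       418.3776     3,765.3987
  10   50,500.00    41,427.5891   414,275.8914
  Σ                 45,023.3173   433,417.3102
Price P = Σ PV = 45,023.3173.
Macaulay duration = Σ(t·PV) / P = 433,417.3102 / 45,023.3173 = 9.62651 half-year periods.
In years: 9.62651 / 2 = 4.81325 years.

4.8133 years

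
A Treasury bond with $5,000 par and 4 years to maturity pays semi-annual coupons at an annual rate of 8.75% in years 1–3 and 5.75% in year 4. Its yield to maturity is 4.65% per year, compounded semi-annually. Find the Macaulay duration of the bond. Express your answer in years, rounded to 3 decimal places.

3.496 years

Periodic yield y = 0.02325. Discount each cash flow and weight by its period:
  t   CF        PV=CF/(1+0.02325)^t    t·PV
  1       218.75       213.7796       213.7796
  2       218.75       208.9222       417.8444
  3       218.75       204.1751       612.5253
  4       218.75       199.5359       798.1436
  5       218.75       195.0021       975.0105
  6       218.75       190.5713     1,143.4279
  7       143.75       122.3871       856.7096
  8     5,143.75     4,279.8232    34,238.5854
  Σ                  5,614.1965    39,256.0263
Price P = Σ PV = 5,614.1965.
Macaulay duration = Σ(t·PV) / P = 39,256.0263 / 5,614.1965 = 6.99228 half-year periods.
In years: 6.99228 / 2 = 3.49614 years.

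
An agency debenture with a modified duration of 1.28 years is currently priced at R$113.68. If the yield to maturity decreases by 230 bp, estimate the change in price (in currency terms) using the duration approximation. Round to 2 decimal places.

+R$3.35

Duration approximation: ΔP/P ≈ -D_mod · Δy = -1.28 × (-0.023) = +0.029440.
ΔP ≈ 113.68 × (+0.029440) = +3.3467392.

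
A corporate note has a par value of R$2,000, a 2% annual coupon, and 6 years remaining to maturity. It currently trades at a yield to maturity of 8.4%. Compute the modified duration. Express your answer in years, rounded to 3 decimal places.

5.209 years

Periodic yield y = 0.084. First find Macaulay duration:
  t   CF        PV=CF/(1+0.084)^t    t·PV
  1        40.00        36.9004        36.9004
  2        40.00        34.0409        68.0819
  3        40.00        31.4031        94.2092
  4        40.00        28.9696       115.8785
  5        40.00        26.7247       133.6237
  6     2,040.00     1,257.3450     7,544.0703
  Σ                  1,415.3838     7,992.7639
P = 1,415.3838; Macaulay duration = 7,992.7639 / 1,415.3838 = 5.64706 years.
Modified duration = D_Mac / (1 + y) = 5.64706 / 1.084 = 5.20947 years.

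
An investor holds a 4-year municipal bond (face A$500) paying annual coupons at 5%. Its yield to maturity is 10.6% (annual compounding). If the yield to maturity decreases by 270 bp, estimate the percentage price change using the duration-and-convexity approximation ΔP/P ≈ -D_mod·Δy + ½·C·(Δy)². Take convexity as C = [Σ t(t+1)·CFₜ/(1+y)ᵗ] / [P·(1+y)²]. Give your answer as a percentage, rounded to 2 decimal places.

With y = 0.106:
  t   CF        PV=CF/(1+0.106)^t    t·PV        t(t+1)·PV
  1        25.00        22.6040        22.6040          45.2080
  2        25.00        20.4376        40.8752         122.6256
  3        25.00        18.4788        55.4365         221.7460
  4       525.00       350.8640     1,403.4560       7,017.2798
  Σ                    412.3844     1,522.3716       7,406.8593
P = 412.3844; D_Mac = 3.69163 yrs; D_mod = 3.33782 yrs; C = 14.68323.
Duration effect: -3.33782 × (-0.027) = +0.090121
Convexity effect: 0.5 × 14.68323 × (-0.027)² = +0.0053520
ΔP/P ≈ +0.090121 + 0.0053520 = +0.095473 = +9.5473%.

+9.55%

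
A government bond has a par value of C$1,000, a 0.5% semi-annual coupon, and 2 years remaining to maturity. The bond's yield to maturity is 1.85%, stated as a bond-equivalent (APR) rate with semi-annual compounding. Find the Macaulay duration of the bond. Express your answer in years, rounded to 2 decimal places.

1.99 years

Periodic yield y = 0.00925. Discount each cash flow and weight by its period:
  t   CF        PV=CF/(1+0.00925)^t    t·PV
  1         2.50         2.4771         2.4771
  2         2.50         2.4544         4.9088
  3         2.50         2.4319         7.2957
  4     1,002.50       966.2496     3,864.9986
  Σ                    973.6130     3,879.6801
Price P = Σ PV = 973.6130.
Macaulay duration = Σ(t·PV) / P = 3,879.6801 / 973.6130 = 3.98483 half-year periods.
In years: 3.98483 / 2 = 1.99241 years.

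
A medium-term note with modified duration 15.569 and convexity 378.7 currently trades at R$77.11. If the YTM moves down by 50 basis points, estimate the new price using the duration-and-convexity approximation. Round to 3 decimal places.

R$83.478

Duration effect: -D_mod·Δy = -15.569 × (-0.005) = +0.077845
Convexity effect: ½·C·(Δy)² = 0.5 × 378.7 × (-0.005)² = +0.00473375
ΔP/P ≈ +0.077845 + 0.00473375 = +0.08257875
New price ≈ 77.11 × (1 + 0.08257875) = 83.4776474125.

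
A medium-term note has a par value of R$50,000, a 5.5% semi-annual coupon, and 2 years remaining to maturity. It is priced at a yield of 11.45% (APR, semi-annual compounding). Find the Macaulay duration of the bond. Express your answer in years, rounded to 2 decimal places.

1.92 years

Periodic yield y = 0.05725. Discount each cash flow and weight by its period:
  t   CF        PV=CF/(1+0.05725)^t    t·PV
  1     1,375.00     1,300.5439     1,300.5439
  2     1,375.00     1,230.1195     2,460.2390
  3     1,375.00     1,163.5087     3,490.5260
  4    51,375.00    41,118.8594   164,475.4377
  Σ                 44,813.0315   171,726.7466
Price P = Σ PV = 44,813.0315.
Macaulay duration = Σ(t·PV) / P = 171,726.7466 / 44,813.0315 = 3.83207 half-year periods.
In years: 3.83207 / 2 = 1.91604 years.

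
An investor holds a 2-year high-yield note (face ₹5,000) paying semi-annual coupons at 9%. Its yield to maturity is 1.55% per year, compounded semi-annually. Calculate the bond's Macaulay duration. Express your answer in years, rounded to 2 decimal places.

1.88 years

Periodic yield y = 0.00775. Discount each cash flow and weight by its period:
  t   CF        PV=CF/(1+0.00775)^t    t·PV
  1       225.00       223.2697       223.2697
  2       225.00       221.5526       443.1053
  3       225.00       219.8488       659.5464
  4     5,225.00     5,066.1153    20,264.4611
  Σ                  5,730.7864    21,590.3824
Price P = Σ PV = 5,730.7864.
Macaulay duration = Σ(t·PV) / P = 21,590.3824 / 5,730.7864 = 3.76744 half-year periods.
In years: 3.76744 / 2 = 1.88372 years.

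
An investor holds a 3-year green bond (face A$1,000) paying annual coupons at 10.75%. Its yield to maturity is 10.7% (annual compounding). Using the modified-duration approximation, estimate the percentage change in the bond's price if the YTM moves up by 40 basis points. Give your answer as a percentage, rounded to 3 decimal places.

Periodic yield y = 0.107. Modified duration first:
  t   CF        PV=CF/(1+0.107)^t    t·PV
  1       107.50        97.1093        97.1093
  2       107.50        87.7229       175.4459
  3     1,107.50       816.3960     2,449.1880
  Σ                  1,001.2283     2,721.7432
P = 1,001.2283; D_Mac = 2.71840 yrs; D_mod = 2.71840/(1+0.107) = 2.45565 yrs.
ΔP/P ≈ -D_mod · Δy = -2.45565 × (+0.004) = -0.009823 = -0.9823%.

-0.982%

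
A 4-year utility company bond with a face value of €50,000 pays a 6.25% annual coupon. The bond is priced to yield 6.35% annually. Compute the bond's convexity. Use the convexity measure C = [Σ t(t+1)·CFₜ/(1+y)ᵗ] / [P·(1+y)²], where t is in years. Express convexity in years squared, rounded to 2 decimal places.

15.69

With y = 0.0635:
  t   CF        PV=CF/(1+0.0635)^t    t·PV        t(t+1)·PV
  1     3,125.00     2,938.4109     2,938.4109       5,876.8218
  2     3,125.00     2,762.9628     5,525.9255      16,577.7766
  3     3,125.00     2,597.9904     7,793.9711      31,175.8846
  4    53,125.00    41,528.7602   166,115.0409     830,575.2044
  Σ                 49,828.1243   182,373.3485     884,205.6875
P = 49,828.1243.
Convexity = Σ t(t+1)·PV / [P·(1+y)²] = 884,205.6875 / (49,828.1243 × 1.131032) = 15.68931.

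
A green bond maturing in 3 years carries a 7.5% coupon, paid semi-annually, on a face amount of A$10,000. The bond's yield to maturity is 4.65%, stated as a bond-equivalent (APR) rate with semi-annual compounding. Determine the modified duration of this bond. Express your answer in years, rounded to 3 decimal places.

Periodic yield y = 0.02325. First find Macaulay duration:
  t   CF        PV=CF/(1+0.02325)^t    t·PV
  1       375.00       366.4794       366.4794
  2       375.00       358.1523       716.3046
  3       375.00       350.0145     1,050.0434
  4       375.00       342.0615     1,368.2462
  5       375.00       334.2893     1,671.4466
  6    10,375.00     9,038.5255    54,231.1527
  Σ                 10,789.5225    59,403.6729
P = 10,789.5225; Macaulay duration = 59,403.6729 / 10,789.5225 = 5.50568 half-year periods = 2.75284 years.
Modified duration = D_Mac / (1 + y) = 2.75284 / 1.02325 = 2.69029 years.

2.690 years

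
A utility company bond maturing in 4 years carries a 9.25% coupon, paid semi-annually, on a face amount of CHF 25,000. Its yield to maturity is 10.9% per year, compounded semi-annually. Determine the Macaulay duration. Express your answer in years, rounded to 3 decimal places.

Periodic yield y = 0.0545. Discount each cash flow and weight by its period:
  t   CF        PV=CF/(1+0.0545)^t    t·PV
  1     1,156.25     1,096.4912     1,096.4912
  2     1,156.25     1,039.8210     2,079.6420
  3     1,156.25       986.0796     2,958.2389
  4     1,156.25       935.1158     3,740.4633
  5     1,156.25       886.7860     4,433.9300
  6     1,156.25       840.9540     5,045.7240
  7     1,156.25       797.4908     5,582.4353
  8    26,156.25    17,108.1405   136,865.1236
  Σ                 23,690.8789   161,802.0484
Price P = Σ PV = 23,690.8789.
Macaulay duration = Σ(t·PV) / P = 161,802.0484 / 23,690.8789 = 6.82972 half-year periods.
In years: 6.82972 / 2 = 3.41486 years.

3.415 years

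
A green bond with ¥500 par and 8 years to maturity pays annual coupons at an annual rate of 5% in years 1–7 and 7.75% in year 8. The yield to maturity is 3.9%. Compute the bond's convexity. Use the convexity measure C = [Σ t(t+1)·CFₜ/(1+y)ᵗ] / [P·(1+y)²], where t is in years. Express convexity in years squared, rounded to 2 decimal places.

54.11

With y = 0.039:
  t   CF        PV=CF/(1+0.039)^t    t·PV        t(t+1)·PV
  1        25.00        24.0616        24.0616          48.1232
  2        25.00        23.1584        46.3168         138.9505
  3        25.00        22.2891        66.8674         267.4697
  4        25.00        21.4525        85.8100         429.0499
  5        25.00        20.6473       103.2363         619.4176
  6        25.00        19.8722       119.2334         834.6339
  7        25.00        19.1263       133.8842       1,071.0733
  8       538.75       396.7006     3,173.6051      28,562.4462
  Σ                    547.3081     3,753.0148      31,971.1643
P = 547.3081.
Convexity = Σ t(t+1)·PV / [P·(1+y)²] = 31,971.1643 / (547.3081 × 1.079521) = 54.11224.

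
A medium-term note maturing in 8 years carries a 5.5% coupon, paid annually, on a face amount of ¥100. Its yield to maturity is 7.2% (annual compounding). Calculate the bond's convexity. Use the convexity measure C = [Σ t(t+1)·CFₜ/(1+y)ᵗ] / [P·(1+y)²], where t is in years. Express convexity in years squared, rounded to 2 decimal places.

With y = 0.072:
  t   CF        PV=CF/(1+0.072)^t    t·PV        t(t+1)·PV
  1         5.50         5.1306         5.1306          10.2612
  2         5.50         4.7860         9.5720          28.7160
  3         5.50         4.4646        13.3937          53.5747
  4         5.50         4.1647        16.6588          83.2940
  5         5.50         3.8850        19.4249         116.5494
  6         5.50         3.6240        21.7443         152.2100
  7         5.50         3.3806        23.6645         189.3160
  8       105.50        60.4915       483.9318       4,355.3862
  Σ                     89.9270       593.5206       4,989.3075
P = 89.9270.
Convexity = Σ t(t+1)·PV / [P·(1+y)²] = 4,989.3075 / (89.9270 × 1.149184) = 48.27926.

48.28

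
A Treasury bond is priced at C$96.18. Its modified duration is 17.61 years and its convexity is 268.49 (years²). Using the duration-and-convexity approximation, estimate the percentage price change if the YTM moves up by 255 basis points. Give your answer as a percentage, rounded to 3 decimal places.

Duration effect: -D_mod·Δy = -17.61 × (+0.0255) = -0.449055
Convexity effect: ½·C·(Δy)² = 0.5 × 268.49 × (0.0255)² = +0.08729281125
ΔP/P ≈ -0.449055 + 0.08729281125 = -0.36176218875
= -36.176218875%.

-36.176%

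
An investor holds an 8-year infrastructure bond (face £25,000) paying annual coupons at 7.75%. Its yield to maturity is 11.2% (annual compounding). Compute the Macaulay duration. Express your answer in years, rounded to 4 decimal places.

Periodic yield y = 0.112. Discount each cash flow and weight by its year:
  t   CF        PV=CF/(1+0.112)^t    t·PV
  1     1,937.50     1,742.3561     1,742.3561
  2     1,937.50     1,566.8670     3,133.7340
  3     1,937.50     1,409.0531     4,227.1592
  4     1,937.50     1,267.1341     5,068.5362
  5     1,937.50     1,139.5090     5,697.5452
  6     1,937.50     1,024.7383     6,148.4301
  7     1,937.50       921.5273     6,450.6910
  8    26,937.50    11,521.7644    92,174.1150
  Σ                 20,592.9493   124,642.5669
Price P = Σ PV = 20,592.9493.
Macaulay duration = Σ(t·PV) / P = 124,642.5669 / 20,592.9493 = 6.05268 years.

6.0527 years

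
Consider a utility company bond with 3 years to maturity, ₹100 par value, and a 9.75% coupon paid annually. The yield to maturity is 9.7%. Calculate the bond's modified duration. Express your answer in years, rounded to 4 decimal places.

2.4991 years

Periodic yield y = 0.097. First find Macaulay duration:
  t   CF        PV=CF/(1+0.097)^t    t·PV
  1         9.75         8.8879         8.8879
  2         9.75         8.1020        16.2040
  3       109.75        83.1351       249.4054
  Σ                    100.1250       274.4973
P = 100.1250; Macaulay duration = 274.4973 / 100.1250 = 2.74155 years.
Modified duration = D_Mac / (1 + y) = 2.74155 / 1.097 = 2.49913 years.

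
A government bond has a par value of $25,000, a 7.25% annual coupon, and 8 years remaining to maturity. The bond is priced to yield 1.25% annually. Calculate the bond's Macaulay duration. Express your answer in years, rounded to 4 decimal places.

6.6547 years

Periodic yield y = 0.0125. Discount each cash flow and weight by its year:
  t   CF        PV=CF/(1+0.0125)^t    t·PV
  1     1,812.50     1,790.1235     1,790.1235
  2     1,812.50     1,768.0232     3,536.0463
  3     1,812.50     1,746.1957     5,238.5872
  4     1,812.50     1,724.6377     6,898.5510
  5     1,812.50     1,703.3459     8,516.7296
  6     1,812.50     1,682.3170    10,093.9018
  7     1,812.50     1,661.5476    11,630.8333
  8    26,812.50    24,275.9958   194,207.9667
  Σ                 36,352.1864   241,912.7394
Price P = Σ PV = 36,352.1864.
Macaulay duration = Σ(t·PV) / P = 241,912.7394 / 36,352.1864 = 6.65470 years.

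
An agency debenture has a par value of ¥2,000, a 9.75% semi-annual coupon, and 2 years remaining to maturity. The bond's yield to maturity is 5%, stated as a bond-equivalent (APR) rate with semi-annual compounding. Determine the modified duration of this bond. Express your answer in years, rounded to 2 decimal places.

1.83 years

Periodic yield y = 0.025. First find Macaulay duration:
  t   CF        PV=CF/(1+0.025)^t    t·PV
  1        97.50        95.1220        95.1220
  2        97.50        92.8019       185.6038
  3        97.50        90.5384       271.6153
  4     2,097.50     1,900.2315     7,600.9259
  Σ                  2,178.6938     8,153.2670
P = 2,178.6938; Macaulay duration = 8,153.2670 / 2,178.6938 = 3.74227 half-year periods = 1.87114 years.
Modified duration = D_Mac / (1 + y) = 1.87114 / 1.025 = 1.82550 years.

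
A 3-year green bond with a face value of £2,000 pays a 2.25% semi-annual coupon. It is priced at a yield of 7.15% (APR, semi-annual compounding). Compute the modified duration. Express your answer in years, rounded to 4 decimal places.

Periodic yield y = 0.03575. First find Macaulay duration:
  t   CF        PV=CF/(1+0.03575)^t    t·PV
  1        22.50        21.7234        21.7234
  2        22.50        20.9736        41.9472
  3        22.50        20.2497        60.7490
  4        22.50        19.5507        78.2029
  5        22.50        18.8759        94.3795
  6     2,022.50     1,638.1697     9,829.0180
  Σ                  1,739.5429    10,126.0199
P = 1,739.5429; Macaulay duration = 10,126.0199 / 1,739.5429 = 5.82108 half-year periods = 2.91054 years.
Modified duration = D_Mac / (1 + y) = 2.91054 / 1.03575 = 2.81008 years.

2.8101 years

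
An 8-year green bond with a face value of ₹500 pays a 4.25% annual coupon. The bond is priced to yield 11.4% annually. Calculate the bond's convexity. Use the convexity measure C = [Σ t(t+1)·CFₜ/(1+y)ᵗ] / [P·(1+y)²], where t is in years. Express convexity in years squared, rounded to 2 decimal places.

With y = 0.114:
  t   CF        PV=CF/(1+0.114)^t    t·PV        t(t+1)·PV
  1        21.25        19.0754        19.0754          38.1508
  2        21.25        17.1233        34.2467         102.7401
  3        21.25        15.3710        46.1131         184.4525
  4        21.25        13.7981        55.1923         275.9613
  5        21.25        12.3861        61.9303         371.5816
  6        21.25        11.1185        66.7112         466.9787
  7        21.25         9.9807        69.8652         558.9213
  8       521.25       219.7680     1,758.1443      15,823.2991
  Σ                    318.6212     2,111.2785      17,822.0854
P = 318.6212.
Convexity = Σ t(t+1)·PV / [P·(1+y)²] = 17,822.0854 / (318.6212 × 1.240996) = 45.07268.

45.07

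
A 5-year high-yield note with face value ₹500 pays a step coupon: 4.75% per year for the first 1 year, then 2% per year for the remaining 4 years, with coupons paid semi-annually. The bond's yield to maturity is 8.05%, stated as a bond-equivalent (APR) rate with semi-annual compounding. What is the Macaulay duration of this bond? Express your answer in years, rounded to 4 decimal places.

Periodic yield y = 0.04025. Discount each cash flow and weight by its period:
  t   CF        PV=CF/(1+0.04025)^t    t·PV
  1       11.875        11.4155        11.4155
  2       11.875        10.9738        21.9477
  3        5.000         4.4418        13.3253
  4        5.000         4.2699        17.0797
  5        5.000         4.1047        20.5235
  6        5.000         3.9459        23.6753
  7        5.000         3.7932        26.5524
  8        5.000         3.6464        29.1715
  9        5.000         3.5053        31.5481
  10     505.000       340.3409     3,403.4089
  Σ                    390.4375     3,598.6478
Price P = Σ PV = 390.4375.
Macaulay duration = Σ(t·PV) / P = 3,598.6478 / 390.4375 = 9.21696 half-year periods.
In years: 9.21696 / 2 = 4.60848 years.

4.6085 years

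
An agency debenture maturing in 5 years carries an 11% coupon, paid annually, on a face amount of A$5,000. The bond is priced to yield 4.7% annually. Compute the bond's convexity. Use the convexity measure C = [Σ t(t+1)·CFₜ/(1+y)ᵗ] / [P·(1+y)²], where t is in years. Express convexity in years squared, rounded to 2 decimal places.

21.65

With y = 0.047:
  t   CF        PV=CF/(1+0.047)^t    t·PV        t(t+1)·PV
  1       550.00       525.3104       525.3104       1,050.6208
  2       550.00       501.7291     1,003.4583       3,010.3748
  3       550.00       479.2064     1,437.6193       5,750.4773
  4       550.00       457.6948     1,830.7791       9,153.8957
  5     5,550.00     4,411.2287    22,056.1435     132,336.8611
  Σ                  6,375.1695    26,853.3107     151,302.2297
P = 6,375.1695.
Convexity = Σ t(t+1)·PV / [P·(1+y)²] = 151,302.2297 / (6,375.1695 × 1.096209) = 21.65012.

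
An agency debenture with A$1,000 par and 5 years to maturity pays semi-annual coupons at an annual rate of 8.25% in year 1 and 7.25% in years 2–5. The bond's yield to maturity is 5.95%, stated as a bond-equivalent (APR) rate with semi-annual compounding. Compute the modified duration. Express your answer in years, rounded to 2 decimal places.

Periodic yield y = 0.02975. First find Macaulay duration:
  t   CF        PV=CF/(1+0.02975)^t    t·PV
  1        41.25        40.0583        40.0583
  2        41.25        38.9010        77.8019
  3        36.25        33.1981        99.5942
  4        36.25        32.2389       128.9558
  5        36.25        31.3075       156.5377
  6        36.25        30.4031       182.4183
  7        36.25        29.5247       206.6729
  8        36.25        28.6717       229.3737
  9        36.25        27.8434       250.5903
  10    1,036.25       772.9413     7,729.4134
  Σ                  1,065.0879     9,101.4165
P = 1,065.0879; Macaulay duration = 9,101.4165 / 1,065.0879 = 8.54523 half-year periods = 4.27261 years.
Modified duration = D_Mac / (1 + y) = 4.27261 / 1.02975 = 4.14917 years.

4.15 years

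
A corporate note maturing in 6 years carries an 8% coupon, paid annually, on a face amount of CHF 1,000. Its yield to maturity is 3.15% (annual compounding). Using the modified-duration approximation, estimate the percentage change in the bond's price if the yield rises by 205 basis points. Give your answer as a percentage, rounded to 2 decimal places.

-10.16%

Periodic yield y = 0.0315. Modified duration first:
  t   CF        PV=CF/(1+0.0315)^t    t·PV
  1        80.00        77.5570        77.5570
  2        80.00        75.1885       150.3770
  3        80.00        72.8924       218.6772
  4        80.00        70.6664       282.6657
  5        80.00        68.5084       342.5420
  6     1,080.00       896.6199     5,379.7193
  Σ                  1,261.4326     6,451.5381
P = 1,261.4326; D_Mac = 5.11445 yrs; D_mod = 5.11445/(1+0.0315) = 4.95827 yrs.
ΔP/P ≈ -D_mod · Δy = -4.95827 × (+0.0205) = -0.101644 = -10.1644%.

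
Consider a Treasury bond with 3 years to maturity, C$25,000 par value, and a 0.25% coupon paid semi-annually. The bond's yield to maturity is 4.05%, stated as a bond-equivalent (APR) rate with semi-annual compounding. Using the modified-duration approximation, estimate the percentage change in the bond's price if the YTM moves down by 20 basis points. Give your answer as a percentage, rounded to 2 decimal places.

Periodic yield y = 0.02025. Modified duration first:
  t   CF        PV=CF/(1+0.02025)^t    t·PV
  1        31.25        30.6297        30.6297
  2        31.25        30.0218        60.0436
  3        31.25        29.4259        88.2778
  4        31.25        28.8419       115.3675
  5        31.25        28.2694       141.3471
  6    25,031.25    22,194.3749   133,166.2492
  Σ                 22,341.5637   133,601.9150
P = 22,341.5637; D_Mac = 5.97997 half-year periods = 2.98999 yrs; D_mod = 2.98999/(1+0.02025) = 2.93064 yrs.
ΔP/P ≈ -D_mod · Δy = -2.93064 × (-0.002) = +0.005861 = +0.5861%.

+0.59%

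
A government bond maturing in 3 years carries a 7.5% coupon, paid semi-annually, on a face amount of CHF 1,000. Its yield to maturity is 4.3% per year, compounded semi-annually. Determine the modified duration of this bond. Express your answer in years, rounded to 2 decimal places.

Periodic yield y = 0.0215. First find Macaulay duration:
  t   CF        PV=CF/(1+0.0215)^t    t·PV
  1        37.50        36.7107        36.7107
  2        37.50        35.9381        71.8761
  3        37.50        35.1816       105.5449
  4        37.50        34.4412       137.7646
  5        37.50        33.7163       168.5813
  6     1,037.50       913.1831     5,479.0988
  Σ                  1,089.1710     5,999.5765
P = 1,089.1710; Macaulay duration = 5,999.5765 / 1,089.1710 = 5.50839 half-year periods = 2.75419 years.
Modified duration = D_Mac / (1 + y) = 2.75419 / 1.0215 = 2.69623 years.

2.70 years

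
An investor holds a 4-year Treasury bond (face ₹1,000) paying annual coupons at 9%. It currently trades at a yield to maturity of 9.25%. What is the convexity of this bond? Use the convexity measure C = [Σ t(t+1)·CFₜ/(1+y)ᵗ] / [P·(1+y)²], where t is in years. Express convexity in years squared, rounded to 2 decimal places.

14.15

With y = 0.0925:
  t   CF        PV=CF/(1+0.0925)^t    t·PV        t(t+1)·PV
  1        90.00        82.3799        82.3799         164.7597
  2        90.00        75.4049       150.8098         452.4295
  3        90.00        69.0205       207.0615         828.2461
  4     1,090.00       765.1397     3,060.5587      15,302.7933
  Σ                    991.9449     3,500.8099      16,748.2286
P = 991.9449.
Convexity = Σ t(t+1)·PV / [P·(1+y)²] = 16,748.2286 / (991.9449 × 1.193556) = 14.14616.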